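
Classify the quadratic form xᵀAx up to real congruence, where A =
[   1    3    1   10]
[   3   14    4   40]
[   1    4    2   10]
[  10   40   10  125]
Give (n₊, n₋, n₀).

step 0: pivot 1 → sign +
step 1: pivot 5 → sign +
step 2: pivot 4/5 → sign +
step 3: row/col 3 already zero → sign 0
signature = (3, 0, 1)

Answer: (3, 0, 1)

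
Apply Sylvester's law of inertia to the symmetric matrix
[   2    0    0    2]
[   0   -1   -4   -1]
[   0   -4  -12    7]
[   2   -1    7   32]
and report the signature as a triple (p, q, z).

step 0: pivot 2 → sign +
step 1: pivot -1 → sign −
step 2: pivot 4 → sign +
step 3: pivot 3/4 → sign +
signature = (3, 1, 0)

Answer: (3, 1, 0)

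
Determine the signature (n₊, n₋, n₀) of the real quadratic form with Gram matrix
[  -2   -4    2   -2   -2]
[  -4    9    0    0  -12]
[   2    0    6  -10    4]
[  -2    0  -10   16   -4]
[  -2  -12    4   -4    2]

Answer: (3, 2, 0)

Derivation:
step 0: pivot -2 → sign −
step 1: pivot 17 → sign +
step 2: pivot 120/17 → sign +
step 3: pivot -4/15 → sign −
step 4: pivot 1/4 → sign +
signature = (3, 2, 0)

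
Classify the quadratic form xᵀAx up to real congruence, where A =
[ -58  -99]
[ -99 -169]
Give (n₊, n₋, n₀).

Answer: (0, 2, 0)

Derivation:
step 0: pivot -58 → sign −
step 1: pivot -1/58 → sign −
signature = (0, 2, 0)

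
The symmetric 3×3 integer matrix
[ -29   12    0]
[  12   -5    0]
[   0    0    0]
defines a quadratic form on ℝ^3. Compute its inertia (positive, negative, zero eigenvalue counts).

step 0: pivot -29 → sign −
step 1: pivot -1/29 → sign −
step 2: row/col 2 already zero → sign 0
signature = (0, 2, 1)

Answer: (0, 2, 1)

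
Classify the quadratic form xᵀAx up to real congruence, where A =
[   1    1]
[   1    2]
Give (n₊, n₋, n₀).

Answer: (2, 0, 0)

Derivation:
step 0: pivot 1 → sign +
step 1: pivot 1 → sign +
signature = (2, 0, 0)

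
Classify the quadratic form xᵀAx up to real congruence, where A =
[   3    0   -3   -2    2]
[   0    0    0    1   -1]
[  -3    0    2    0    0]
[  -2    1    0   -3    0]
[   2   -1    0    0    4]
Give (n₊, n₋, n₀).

Answer: (3, 2, 0)

Derivation:
step 0: pivot 3 → sign +
step 1: pivot -1 → sign −
step 2: pivot -1/3 → sign −
step 3: pivot 3 → sign +
step 4: pivot 1 → sign +
signature = (3, 2, 0)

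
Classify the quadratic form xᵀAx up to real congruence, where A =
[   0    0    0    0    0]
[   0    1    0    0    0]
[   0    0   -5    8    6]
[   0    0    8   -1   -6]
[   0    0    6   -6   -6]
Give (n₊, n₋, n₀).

Answer: (3, 1, 1)

Derivation:
step 0: pivot 1 → sign +
step 1: pivot -5 → sign −
step 2: pivot 59/5 → sign +
step 3: pivot 6/59 → sign +
step 4: row/col 4 already zero → sign 0
signature = (3, 1, 1)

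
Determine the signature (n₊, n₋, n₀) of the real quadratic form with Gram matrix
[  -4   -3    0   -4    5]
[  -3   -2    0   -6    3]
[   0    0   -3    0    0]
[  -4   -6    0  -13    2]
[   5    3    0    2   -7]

Answer: (2, 3, 0)

Derivation:
step 0: pivot -4 → sign −
step 1: pivot 1/4 → sign +
step 2: pivot -3 → sign −
step 3: pivot -45 → sign −
step 4: pivot 1/5 → sign +
signature = (2, 3, 0)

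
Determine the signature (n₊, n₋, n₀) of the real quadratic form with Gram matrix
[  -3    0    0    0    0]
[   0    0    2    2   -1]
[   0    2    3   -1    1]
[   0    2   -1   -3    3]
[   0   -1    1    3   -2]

Answer: (2, 3, 0)

Derivation:
step 0: pivot -3 → sign −
step 1: pivot 3 → sign +
step 2: pivot -4/3 → sign −
step 3: pivot 2 → sign +
step 4: pivot -1/4 → sign −
signature = (2, 3, 0)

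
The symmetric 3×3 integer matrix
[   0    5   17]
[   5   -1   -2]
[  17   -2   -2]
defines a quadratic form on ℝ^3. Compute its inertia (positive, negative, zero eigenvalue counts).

Answer: (2, 1, 0)

Derivation:
step 0: pivot -1 → sign −
step 1: pivot 25 → sign +
step 2: pivot 1/25 → sign +
signature = (2, 1, 0)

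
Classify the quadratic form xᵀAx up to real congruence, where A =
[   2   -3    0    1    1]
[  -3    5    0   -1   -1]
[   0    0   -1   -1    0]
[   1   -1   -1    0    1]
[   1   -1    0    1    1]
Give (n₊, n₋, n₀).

Answer: (2, 1, 2)

Derivation:
step 0: pivot 2 → sign +
step 1: pivot 1/2 → sign +
step 2: pivot -1 → sign −
step 3: row/col 3 already zero → sign 0
step 4: row/col 4 already zero → sign 0
signature = (2, 1, 2)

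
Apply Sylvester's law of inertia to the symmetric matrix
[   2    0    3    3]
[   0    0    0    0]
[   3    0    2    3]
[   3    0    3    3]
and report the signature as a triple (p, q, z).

Answer: (1, 2, 1)

Derivation:
step 0: pivot 2 → sign +
step 1: pivot -5/2 → sign −
step 2: pivot -3/5 → sign −
step 3: row/col 3 already zero → sign 0
signature = (1, 2, 1)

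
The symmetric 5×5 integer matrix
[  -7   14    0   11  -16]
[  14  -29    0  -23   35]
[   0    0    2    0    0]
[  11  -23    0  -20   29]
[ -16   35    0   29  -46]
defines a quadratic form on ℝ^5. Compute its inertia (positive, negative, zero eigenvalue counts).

Answer: (1, 3, 1)

Derivation:
step 0: pivot -7 → sign −
step 1: pivot -1 → sign −
step 2: pivot 2 → sign +
step 3: pivot -12/7 → sign −
step 4: row/col 4 already zero → sign 0
signature = (1, 3, 1)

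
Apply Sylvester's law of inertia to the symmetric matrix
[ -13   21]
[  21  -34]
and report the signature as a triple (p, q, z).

step 0: pivot -13 → sign −
step 1: pivot -1/13 → sign −
signature = (0, 2, 0)

Answer: (0, 2, 0)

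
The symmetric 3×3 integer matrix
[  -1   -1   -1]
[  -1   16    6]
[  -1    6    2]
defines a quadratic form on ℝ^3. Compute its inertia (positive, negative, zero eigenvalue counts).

step 0: pivot -1 → sign −
step 1: pivot 17 → sign +
step 2: pivot 2/17 → sign +
signature = (2, 1, 0)

Answer: (2, 1, 0)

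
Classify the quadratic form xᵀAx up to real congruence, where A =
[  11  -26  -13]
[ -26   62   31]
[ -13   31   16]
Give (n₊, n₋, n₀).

Answer: (3, 0, 0)

Derivation:
step 0: pivot 11 → sign +
step 1: pivot 6/11 → sign +
step 2: pivot 1/2 → sign +
signature = (3, 0, 0)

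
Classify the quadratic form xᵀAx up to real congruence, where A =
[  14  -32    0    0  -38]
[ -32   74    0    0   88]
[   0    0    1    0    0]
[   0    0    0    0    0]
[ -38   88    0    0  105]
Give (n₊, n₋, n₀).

step 0: pivot 14 → sign +
step 1: pivot 6/7 → sign +
step 2: pivot 1 → sign +
step 3: pivot 1/3 → sign +
step 4: row/col 4 already zero → sign 0
signature = (4, 0, 1)

Answer: (4, 0, 1)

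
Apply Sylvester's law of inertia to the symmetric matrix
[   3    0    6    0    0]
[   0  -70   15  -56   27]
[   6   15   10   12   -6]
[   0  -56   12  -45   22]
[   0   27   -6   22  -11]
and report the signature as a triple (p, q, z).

step 0: pivot 3 → sign +
step 1: pivot -70 → sign −
step 2: pivot 17/14 → sign +
step 3: pivot -1/5 → sign −
step 4: pivot 3/17 → sign +
signature = (3, 2, 0)

Answer: (3, 2, 0)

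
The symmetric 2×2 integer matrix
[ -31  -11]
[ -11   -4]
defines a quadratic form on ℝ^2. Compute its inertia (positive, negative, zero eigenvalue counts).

Answer: (0, 2, 0)

Derivation:
step 0: pivot -31 → sign −
step 1: pivot -3/31 → sign −
signature = (0, 2, 0)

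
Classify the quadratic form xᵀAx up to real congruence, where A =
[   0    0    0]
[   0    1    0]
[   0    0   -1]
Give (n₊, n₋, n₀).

step 0: pivot 1 → sign +
step 1: pivot -1 → sign −
step 2: row/col 2 already zero → sign 0
signature = (1, 1, 1)

Answer: (1, 1, 1)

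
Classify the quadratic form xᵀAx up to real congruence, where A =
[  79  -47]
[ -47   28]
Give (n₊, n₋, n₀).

Answer: (2, 0, 0)

Derivation:
step 0: pivot 79 → sign +
step 1: pivot 3/79 → sign +
signature = (2, 0, 0)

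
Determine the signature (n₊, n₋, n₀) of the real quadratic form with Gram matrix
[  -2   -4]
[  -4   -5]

Answer: (1, 1, 0)

Derivation:
step 0: pivot -2 → sign −
step 1: pivot 3 → sign +
signature = (1, 1, 0)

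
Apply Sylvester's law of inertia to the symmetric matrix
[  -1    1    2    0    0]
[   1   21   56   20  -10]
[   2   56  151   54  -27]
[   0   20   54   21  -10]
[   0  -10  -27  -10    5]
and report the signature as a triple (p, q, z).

step 0: pivot -1 → sign −
step 1: pivot 22 → sign +
step 2: pivot 23/11 → sign +
step 3: pivot 47/23 → sign +
step 4: pivot 6/47 → sign +
signature = (4, 1, 0)

Answer: (4, 1, 0)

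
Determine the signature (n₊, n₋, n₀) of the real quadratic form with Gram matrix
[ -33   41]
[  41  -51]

step 0: pivot -33 → sign −
step 1: pivot -2/33 → sign −
signature = (0, 2, 0)

Answer: (0, 2, 0)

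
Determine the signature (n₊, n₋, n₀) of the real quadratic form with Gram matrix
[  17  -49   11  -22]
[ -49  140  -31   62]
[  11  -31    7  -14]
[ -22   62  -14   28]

step 0: pivot 17 → sign +
step 1: pivot -21/17 → sign −
step 2: pivot 2/7 → sign +
step 3: row/col 3 already zero → sign 0
signature = (2, 1, 1)

Answer: (2, 1, 1)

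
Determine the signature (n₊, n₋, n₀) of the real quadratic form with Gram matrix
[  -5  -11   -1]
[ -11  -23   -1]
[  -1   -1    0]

step 0: pivot -5 → sign −
step 1: pivot 6/5 → sign +
step 2: pivot -1 → sign −
signature = (1, 2, 0)

Answer: (1, 2, 0)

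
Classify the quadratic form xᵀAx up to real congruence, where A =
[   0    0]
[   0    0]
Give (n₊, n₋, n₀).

Answer: (0, 0, 2)

Derivation:
step 0: row/col 0 already zero → sign 0
step 1: row/col 1 already zero → sign 0
signature = (0, 0, 2)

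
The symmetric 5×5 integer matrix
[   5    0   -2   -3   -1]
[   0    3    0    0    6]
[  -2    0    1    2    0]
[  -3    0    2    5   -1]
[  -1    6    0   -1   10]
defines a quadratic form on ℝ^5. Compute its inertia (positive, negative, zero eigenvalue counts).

step 0: pivot 5 → sign +
step 1: pivot 3 → sign +
step 2: pivot 1/5 → sign +
step 3: pivot -3 → sign −
step 4: row/col 4 already zero → sign 0
signature = (3, 1, 1)

Answer: (3, 1, 1)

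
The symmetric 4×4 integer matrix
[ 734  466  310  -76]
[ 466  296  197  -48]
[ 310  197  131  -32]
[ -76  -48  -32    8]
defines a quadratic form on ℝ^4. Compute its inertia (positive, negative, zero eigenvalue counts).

step 0: pivot 734 → sign +
step 1: pivot 54/367 → sign +
step 2: pivot -1/6 → sign −
step 3: row/col 3 already zero → sign 0
signature = (2, 1, 1)

Answer: (2, 1, 1)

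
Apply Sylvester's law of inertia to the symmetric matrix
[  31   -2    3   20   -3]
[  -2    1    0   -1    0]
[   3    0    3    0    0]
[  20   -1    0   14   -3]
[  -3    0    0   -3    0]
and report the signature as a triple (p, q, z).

step 0: pivot 31 → sign +
step 1: pivot 27/31 → sign +
step 2: pivot 8/3 → sign +
step 3: pivot -1/2 → sign −
step 4: pivot 3/4 → sign +
signature = (4, 1, 0)

Answer: (4, 1, 0)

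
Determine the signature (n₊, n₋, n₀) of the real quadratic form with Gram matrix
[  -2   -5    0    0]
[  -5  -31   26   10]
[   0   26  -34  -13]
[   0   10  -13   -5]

Answer: (1, 3, 0)

Derivation:
step 0: pivot -2 → sign −
step 1: pivot -37/2 → sign −
step 2: pivot 94/37 → sign +
step 3: pivot -3/94 → sign −
signature = (1, 3, 0)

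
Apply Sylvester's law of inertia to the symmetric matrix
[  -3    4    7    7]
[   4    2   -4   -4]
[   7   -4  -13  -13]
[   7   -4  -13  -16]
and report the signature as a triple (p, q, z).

Answer: (1, 3, 0)

Derivation:
step 0: pivot -3 → sign −
step 1: pivot 22/3 → sign +
step 2: pivot -6/11 → sign −
step 3: pivot -3 → sign −
signature = (1, 3, 0)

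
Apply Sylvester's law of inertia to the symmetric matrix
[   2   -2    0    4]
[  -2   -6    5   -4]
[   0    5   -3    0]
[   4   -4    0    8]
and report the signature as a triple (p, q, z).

Answer: (2, 1, 1)

Derivation:
step 0: pivot 2 → sign +
step 1: pivot -8 → sign −
step 2: pivot 1/8 → sign +
step 3: row/col 3 already zero → sign 0
signature = (2, 1, 1)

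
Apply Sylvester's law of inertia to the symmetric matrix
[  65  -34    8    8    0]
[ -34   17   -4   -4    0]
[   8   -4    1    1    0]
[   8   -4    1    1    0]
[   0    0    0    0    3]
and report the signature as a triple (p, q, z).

Answer: (3, 1, 1)

Derivation:
step 0: pivot 65 → sign +
step 1: pivot -51/65 → sign −
step 2: pivot 1/17 → sign +
step 3: pivot 3 → sign +
step 4: row/col 4 already zero → sign 0
signature = (3, 1, 1)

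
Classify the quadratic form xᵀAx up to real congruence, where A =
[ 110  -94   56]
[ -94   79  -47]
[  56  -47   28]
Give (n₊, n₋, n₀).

Answer: (2, 1, 0)

Derivation:
step 0: pivot 110 → sign +
step 1: pivot -73/55 → sign −
step 2: pivot 3/73 → sign +
signature = (2, 1, 0)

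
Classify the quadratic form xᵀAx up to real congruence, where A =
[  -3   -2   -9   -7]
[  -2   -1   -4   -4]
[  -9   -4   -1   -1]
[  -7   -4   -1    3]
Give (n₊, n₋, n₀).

step 0: pivot -3 → sign −
step 1: pivot 1/3 → sign +
step 2: pivot 14 → sign +
step 3: pivot -2/7 → sign −
signature = (2, 2, 0)

Answer: (2, 2, 0)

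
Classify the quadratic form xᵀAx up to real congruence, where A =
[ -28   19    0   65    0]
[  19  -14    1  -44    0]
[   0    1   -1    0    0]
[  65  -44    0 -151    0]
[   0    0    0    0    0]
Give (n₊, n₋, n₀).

step 0: pivot -28 → sign −
step 1: pivot -31/28 → sign −
step 2: pivot -3/31 → sign −
step 3: row/col 3 already zero → sign 0
step 4: row/col 4 already zero → sign 0
signature = (0, 3, 2)

Answer: (0, 3, 2)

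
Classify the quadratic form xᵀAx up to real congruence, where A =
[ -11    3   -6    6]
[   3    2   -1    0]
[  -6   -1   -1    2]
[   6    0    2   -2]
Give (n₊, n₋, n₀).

step 0: pivot -11 → sign −
step 1: pivot 31/11 → sign +
step 2: pivot -6/31 → sign −
step 3: pivot 2/3 → sign +
signature = (2, 2, 0)

Answer: (2, 2, 0)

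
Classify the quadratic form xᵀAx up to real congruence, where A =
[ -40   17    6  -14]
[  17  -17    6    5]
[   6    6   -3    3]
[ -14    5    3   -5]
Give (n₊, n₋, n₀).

step 0: pivot -40 → sign −
step 1: pivot -391/40 → sign −
step 2: pivot 2103/391 → sign +
step 3: pivot -6/701 → sign −
signature = (1, 3, 0)

Answer: (1, 3, 0)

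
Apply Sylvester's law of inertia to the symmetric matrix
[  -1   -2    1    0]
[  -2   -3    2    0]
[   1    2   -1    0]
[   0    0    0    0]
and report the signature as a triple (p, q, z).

step 0: pivot -1 → sign −
step 1: pivot 1 → sign +
step 2: row/col 2 already zero → sign 0
step 3: row/col 3 already zero → sign 0
signature = (1, 1, 2)

Answer: (1, 1, 2)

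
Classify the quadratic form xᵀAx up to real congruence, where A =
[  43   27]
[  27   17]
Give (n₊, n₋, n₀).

step 0: pivot 43 → sign +
step 1: pivot 2/43 → sign +
signature = (2, 0, 0)

Answer: (2, 0, 0)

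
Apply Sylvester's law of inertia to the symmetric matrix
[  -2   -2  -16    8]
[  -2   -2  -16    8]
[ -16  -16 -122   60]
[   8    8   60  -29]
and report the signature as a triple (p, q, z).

step 0: pivot -2 → sign −
step 1: pivot 6 → sign +
step 2: pivot 1/3 → sign +
step 3: row/col 3 already zero → sign 0
signature = (2, 1, 1)

Answer: (2, 1, 1)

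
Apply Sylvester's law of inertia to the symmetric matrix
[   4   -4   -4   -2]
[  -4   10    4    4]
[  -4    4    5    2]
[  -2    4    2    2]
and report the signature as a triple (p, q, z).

step 0: pivot 4 → sign +
step 1: pivot 6 → sign +
step 2: pivot 1 → sign +
step 3: pivot 1/3 → sign +
signature = (4, 0, 0)

Answer: (4, 0, 0)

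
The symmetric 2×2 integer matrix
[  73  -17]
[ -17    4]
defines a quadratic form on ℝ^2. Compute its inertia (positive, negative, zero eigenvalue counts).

step 0: pivot 73 → sign +
step 1: pivot 3/73 → sign +
signature = (2, 0, 0)

Answer: (2, 0, 0)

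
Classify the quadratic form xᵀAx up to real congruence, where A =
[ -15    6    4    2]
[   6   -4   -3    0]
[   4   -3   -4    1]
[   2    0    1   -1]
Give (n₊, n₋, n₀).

step 0: pivot -15 → sign −
step 1: pivot -8/5 → sign −
step 2: pivot -41/24 → sign −
step 3: pivot 3/41 → sign +
signature = (1, 3, 0)

Answer: (1, 3, 0)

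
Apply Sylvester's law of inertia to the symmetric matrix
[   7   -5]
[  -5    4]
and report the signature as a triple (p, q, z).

step 0: pivot 7 → sign +
step 1: pivot 3/7 → sign +
signature = (2, 0, 0)

Answer: (2, 0, 0)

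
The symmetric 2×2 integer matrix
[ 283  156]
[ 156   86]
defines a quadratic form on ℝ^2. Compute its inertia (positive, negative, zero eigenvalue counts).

Answer: (2, 0, 0)

Derivation:
step 0: pivot 283 → sign +
step 1: pivot 2/283 → sign +
signature = (2, 0, 0)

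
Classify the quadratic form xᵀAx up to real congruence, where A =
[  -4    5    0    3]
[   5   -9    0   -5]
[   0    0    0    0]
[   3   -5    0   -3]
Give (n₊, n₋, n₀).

Answer: (0, 3, 1)

Derivation:
step 0: pivot -4 → sign −
step 1: pivot -11/4 → sign −
step 2: pivot -2/11 → sign −
step 3: row/col 3 already zero → sign 0
signature = (0, 3, 1)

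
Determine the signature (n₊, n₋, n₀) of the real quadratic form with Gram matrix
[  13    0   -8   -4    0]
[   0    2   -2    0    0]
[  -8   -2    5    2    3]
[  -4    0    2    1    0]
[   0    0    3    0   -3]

step 0: pivot 13 → sign +
step 1: pivot 2 → sign +
step 2: pivot -25/13 → sign −
step 3: pivot -3/25 → sign −
step 4: pivot 6 → sign +
signature = (3, 2, 0)

Answer: (3, 2, 0)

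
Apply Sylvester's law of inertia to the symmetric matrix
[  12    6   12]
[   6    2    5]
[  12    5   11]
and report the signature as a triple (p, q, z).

step 0: pivot 12 → sign +
step 1: pivot -1 → sign −
step 2: row/col 2 already zero → sign 0
signature = (1, 1, 1)

Answer: (1, 1, 1)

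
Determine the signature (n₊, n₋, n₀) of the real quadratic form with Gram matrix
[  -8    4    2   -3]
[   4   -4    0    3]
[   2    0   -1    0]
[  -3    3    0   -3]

step 0: pivot -8 → sign −
step 1: pivot -2 → sign −
step 2: pivot -3/4 → sign −
step 3: row/col 3 already zero → sign 0
signature = (0, 3, 1)

Answer: (0, 3, 1)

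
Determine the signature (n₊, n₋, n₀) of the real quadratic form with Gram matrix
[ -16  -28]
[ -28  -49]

step 0: pivot -16 → sign −
step 1: row/col 1 already zero → sign 0
signature = (0, 1, 1)

Answer: (0, 1, 1)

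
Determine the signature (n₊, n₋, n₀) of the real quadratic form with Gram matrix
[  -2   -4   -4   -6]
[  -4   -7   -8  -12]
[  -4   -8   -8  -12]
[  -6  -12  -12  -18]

step 0: pivot -2 → sign −
step 1: pivot 1 → sign +
step 2: row/col 2 already zero → sign 0
step 3: row/col 3 already zero → sign 0
signature = (1, 1, 2)

Answer: (1, 1, 2)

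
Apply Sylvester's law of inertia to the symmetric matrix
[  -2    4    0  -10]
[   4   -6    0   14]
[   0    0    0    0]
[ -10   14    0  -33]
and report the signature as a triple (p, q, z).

Answer: (1, 2, 1)

Derivation:
step 0: pivot -2 → sign −
step 1: pivot 2 → sign +
step 2: pivot -1 → sign −
step 3: row/col 3 already zero → sign 0
signature = (1, 2, 1)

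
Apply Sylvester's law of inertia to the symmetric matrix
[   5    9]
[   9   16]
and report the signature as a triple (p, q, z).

step 0: pivot 5 → sign +
step 1: pivot -1/5 → sign −
signature = (1, 1, 0)

Answer: (1, 1, 0)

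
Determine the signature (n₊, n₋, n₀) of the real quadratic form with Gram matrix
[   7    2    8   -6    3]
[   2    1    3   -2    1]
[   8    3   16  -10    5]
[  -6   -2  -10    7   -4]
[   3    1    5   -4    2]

step 0: pivot 7 → sign +
step 1: pivot 3/7 → sign +
step 2: pivot 17/3 → sign +
step 3: pivot 7/17 → sign +
step 4: pivot -6/7 → sign −
signature = (4, 1, 0)

Answer: (4, 1, 0)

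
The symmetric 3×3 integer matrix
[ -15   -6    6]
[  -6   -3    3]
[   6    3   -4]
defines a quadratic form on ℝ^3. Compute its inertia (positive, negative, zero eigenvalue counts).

Answer: (0, 3, 0)

Derivation:
step 0: pivot -15 → sign −
step 1: pivot -3/5 → sign −
step 2: pivot -1 → sign −
signature = (0, 3, 0)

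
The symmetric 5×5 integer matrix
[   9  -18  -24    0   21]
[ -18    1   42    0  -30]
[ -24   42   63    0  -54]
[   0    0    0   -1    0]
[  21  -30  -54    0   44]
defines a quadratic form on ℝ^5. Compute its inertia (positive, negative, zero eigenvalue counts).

step 0: pivot 9 → sign +
step 1: pivot -35 → sign −
step 2: pivot 1/35 → sign +
step 3: pivot -1 → sign −
step 4: pivot -1 → sign −
signature = (2, 3, 0)

Answer: (2, 3, 0)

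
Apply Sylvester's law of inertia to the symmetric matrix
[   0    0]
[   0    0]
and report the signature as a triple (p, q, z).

step 0: row/col 0 already zero → sign 0
step 1: row/col 1 already zero → sign 0
signature = (0, 0, 2)

Answer: (0, 0, 2)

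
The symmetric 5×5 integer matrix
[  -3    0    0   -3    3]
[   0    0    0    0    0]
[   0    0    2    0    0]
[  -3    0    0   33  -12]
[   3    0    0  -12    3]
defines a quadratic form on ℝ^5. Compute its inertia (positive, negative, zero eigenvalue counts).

Answer: (2, 2, 1)

Derivation:
step 0: pivot -3 → sign −
step 1: pivot 2 → sign +
step 2: pivot 36 → sign +
step 3: pivot -1/4 → sign −
step 4: row/col 4 already zero → sign 0
signature = (2, 2, 1)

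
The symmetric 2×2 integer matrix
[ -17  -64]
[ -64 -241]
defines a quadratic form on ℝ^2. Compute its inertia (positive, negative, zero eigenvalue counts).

step 0: pivot -17 → sign −
step 1: pivot -1/17 → sign −
signature = (0, 2, 0)

Answer: (0, 2, 0)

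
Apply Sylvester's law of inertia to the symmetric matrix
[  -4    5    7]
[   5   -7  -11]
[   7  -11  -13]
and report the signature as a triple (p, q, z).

step 0: pivot -4 → sign −
step 1: pivot -3/4 → sign −
step 2: pivot 6 → sign +
signature = (1, 2, 0)

Answer: (1, 2, 0)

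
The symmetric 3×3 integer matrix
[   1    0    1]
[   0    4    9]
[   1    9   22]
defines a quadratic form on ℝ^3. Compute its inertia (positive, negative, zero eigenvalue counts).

Answer: (3, 0, 0)

Derivation:
step 0: pivot 1 → sign +
step 1: pivot 4 → sign +
step 2: pivot 3/4 → sign +
signature = (3, 0, 0)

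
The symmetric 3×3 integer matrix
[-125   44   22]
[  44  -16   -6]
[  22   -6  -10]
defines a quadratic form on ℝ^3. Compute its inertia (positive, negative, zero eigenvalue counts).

step 0: pivot -125 → sign −
step 1: pivot -64/125 → sign −
step 2: pivot -3/16 → sign −
signature = (0, 3, 0)

Answer: (0, 3, 0)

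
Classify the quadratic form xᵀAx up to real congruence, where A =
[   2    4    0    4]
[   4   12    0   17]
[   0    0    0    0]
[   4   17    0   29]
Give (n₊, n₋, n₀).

Answer: (3, 0, 1)

Derivation:
step 0: pivot 2 → sign +
step 1: pivot 4 → sign +
step 2: pivot 3/4 → sign +
step 3: row/col 3 already zero → sign 0
signature = (3, 0, 1)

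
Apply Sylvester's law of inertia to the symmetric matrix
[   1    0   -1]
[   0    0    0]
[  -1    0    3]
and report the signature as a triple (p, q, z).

Answer: (2, 0, 1)

Derivation:
step 0: pivot 1 → sign +
step 1: pivot 2 → sign +
step 2: row/col 2 already zero → sign 0
signature = (2, 0, 1)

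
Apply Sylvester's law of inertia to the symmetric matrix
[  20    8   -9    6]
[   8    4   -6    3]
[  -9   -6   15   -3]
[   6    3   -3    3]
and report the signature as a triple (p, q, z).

step 0: pivot 20 → sign +
step 1: pivot 4/5 → sign +
step 2: pivot 15/4 → sign +
step 3: pivot 3/20 → sign +
signature = (4, 0, 0)

Answer: (4, 0, 0)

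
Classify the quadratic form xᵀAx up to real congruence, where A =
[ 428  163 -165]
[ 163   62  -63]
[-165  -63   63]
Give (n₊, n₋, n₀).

step 0: pivot 428 → sign +
step 1: pivot -33/428 → sign −
step 2: pivot -3/11 → sign −
signature = (1, 2, 0)

Answer: (1, 2, 0)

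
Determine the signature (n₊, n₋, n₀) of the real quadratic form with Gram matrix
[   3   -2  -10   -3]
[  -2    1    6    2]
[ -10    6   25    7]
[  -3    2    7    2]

step 0: pivot 3 → sign +
step 1: pivot -1/3 → sign −
step 2: pivot -7 → sign −
step 3: pivot 2/7 → sign +
signature = (2, 2, 0)

Answer: (2, 2, 0)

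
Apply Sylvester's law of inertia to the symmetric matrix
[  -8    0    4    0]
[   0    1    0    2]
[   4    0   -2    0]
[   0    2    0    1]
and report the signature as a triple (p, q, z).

step 0: pivot -8 → sign −
step 1: pivot 1 → sign +
step 2: pivot -3 → sign −
step 3: row/col 3 already zero → sign 0
signature = (1, 2, 1)

Answer: (1, 2, 1)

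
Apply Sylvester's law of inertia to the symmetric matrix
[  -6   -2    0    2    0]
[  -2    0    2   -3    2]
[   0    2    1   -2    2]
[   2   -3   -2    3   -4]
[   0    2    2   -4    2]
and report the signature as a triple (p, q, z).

step 0: pivot -6 → sign −
step 1: pivot 2/3 → sign +
step 2: pivot -5 → sign −
step 3: pivot -3/10 → sign −
step 4: pivot -2/3 → sign −
signature = (1, 4, 0)

Answer: (1, 4, 0)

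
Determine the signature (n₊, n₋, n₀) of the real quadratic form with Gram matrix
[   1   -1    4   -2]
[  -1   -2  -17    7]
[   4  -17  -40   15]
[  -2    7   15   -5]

Answer: (2, 2, 0)

Derivation:
step 0: pivot 1 → sign +
step 1: pivot -3 → sign −
step 2: pivot 1/3 → sign +
step 3: pivot -6 → sign −
signature = (2, 2, 0)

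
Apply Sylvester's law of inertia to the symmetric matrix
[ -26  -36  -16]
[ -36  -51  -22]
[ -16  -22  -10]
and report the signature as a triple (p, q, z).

Answer: (0, 3, 0)

Derivation:
step 0: pivot -26 → sign −
step 1: pivot -15/13 → sign −
step 2: pivot -2/15 → sign −
signature = (0, 3, 0)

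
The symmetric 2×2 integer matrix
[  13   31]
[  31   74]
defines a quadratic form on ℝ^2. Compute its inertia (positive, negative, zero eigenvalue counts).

Answer: (2, 0, 0)

Derivation:
step 0: pivot 13 → sign +
step 1: pivot 1/13 → sign +
signature = (2, 0, 0)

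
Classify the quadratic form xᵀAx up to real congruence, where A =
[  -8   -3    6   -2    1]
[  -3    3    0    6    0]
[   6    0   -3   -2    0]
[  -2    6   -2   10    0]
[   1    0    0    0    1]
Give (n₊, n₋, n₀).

step 0: pivot -8 → sign −
step 1: pivot 33/8 → sign +
step 2: pivot 3/11 → sign +
step 3: pivot -2/3 → sign −
step 4: row/col 4 already zero → sign 0
signature = (2, 2, 1)

Answer: (2, 2, 1)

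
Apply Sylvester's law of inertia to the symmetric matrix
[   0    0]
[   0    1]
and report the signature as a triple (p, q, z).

step 0: pivot 1 → sign +
step 1: row/col 1 already zero → sign 0
signature = (1, 0, 1)

Answer: (1, 0, 1)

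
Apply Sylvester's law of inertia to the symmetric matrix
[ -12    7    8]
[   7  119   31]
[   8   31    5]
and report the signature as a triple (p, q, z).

step 0: pivot -12 → sign −
step 1: pivot 1477/12 → sign +
step 2: pivot -3/1477 → sign −
signature = (1, 2, 0)

Answer: (1, 2, 0)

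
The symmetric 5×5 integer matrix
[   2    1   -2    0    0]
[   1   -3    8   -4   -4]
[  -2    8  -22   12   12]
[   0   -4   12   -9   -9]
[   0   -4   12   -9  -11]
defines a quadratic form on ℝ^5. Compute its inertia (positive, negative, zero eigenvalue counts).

Answer: (1, 4, 0)

Derivation:
step 0: pivot 2 → sign +
step 1: pivot -7/2 → sign −
step 2: pivot -6/7 → sign −
step 3: pivot -1 → sign −
step 4: pivot -2 → sign −
signature = (1, 4, 0)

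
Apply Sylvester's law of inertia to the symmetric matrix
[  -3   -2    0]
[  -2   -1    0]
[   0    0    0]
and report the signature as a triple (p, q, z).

Answer: (1, 1, 1)

Derivation:
step 0: pivot -3 → sign −
step 1: pivot 1/3 → sign +
step 2: row/col 2 already zero → sign 0
signature = (1, 1, 1)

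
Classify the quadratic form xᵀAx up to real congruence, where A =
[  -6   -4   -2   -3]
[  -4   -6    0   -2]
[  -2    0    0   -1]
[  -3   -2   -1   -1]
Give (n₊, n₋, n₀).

Answer: (2, 2, 0)

Derivation:
step 0: pivot -6 → sign −
step 1: pivot -10/3 → sign −
step 2: pivot 6/5 → sign +
step 3: pivot 1/2 → sign +
signature = (2, 2, 0)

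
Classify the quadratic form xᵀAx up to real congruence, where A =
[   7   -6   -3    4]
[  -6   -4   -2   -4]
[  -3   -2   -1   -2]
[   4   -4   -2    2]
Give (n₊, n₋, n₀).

Answer: (1, 2, 1)

Derivation:
step 0: pivot 7 → sign +
step 1: pivot -64/7 → sign −
step 2: pivot -1/4 → sign −
step 3: row/col 3 already zero → sign 0
signature = (1, 2, 1)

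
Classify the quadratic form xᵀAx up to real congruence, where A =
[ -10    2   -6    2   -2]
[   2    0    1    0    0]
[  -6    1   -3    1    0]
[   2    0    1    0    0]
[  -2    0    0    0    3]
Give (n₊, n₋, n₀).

step 0: pivot -10 → sign −
step 1: pivot 2/5 → sign +
step 2: pivot 1/2 → sign +
step 3: pivot 1 → sign +
step 4: row/col 4 already zero → sign 0
signature = (3, 1, 1)

Answer: (3, 1, 1)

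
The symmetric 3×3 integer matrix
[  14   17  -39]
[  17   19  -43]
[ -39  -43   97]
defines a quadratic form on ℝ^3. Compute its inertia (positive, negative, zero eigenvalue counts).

Answer: (1, 2, 0)

Derivation:
step 0: pivot 14 → sign +
step 1: pivot -23/14 → sign −
step 2: pivot -2/23 → sign −
signature = (1, 2, 0)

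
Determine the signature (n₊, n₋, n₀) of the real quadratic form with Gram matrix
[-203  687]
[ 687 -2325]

step 0: pivot -203 → sign −
step 1: pivot -6/203 → sign −
signature = (0, 2, 0)

Answer: (0, 2, 0)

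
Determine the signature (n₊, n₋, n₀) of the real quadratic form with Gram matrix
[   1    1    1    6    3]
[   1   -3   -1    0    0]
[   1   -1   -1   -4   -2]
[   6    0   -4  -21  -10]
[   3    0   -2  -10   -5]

Answer: (2, 3, 0)

Derivation:
step 0: pivot 1 → sign +
step 1: pivot -4 → sign −
step 2: pivot -1 → sign −
step 3: pivot 1 → sign +
step 4: pivot -1/2 → sign −
signature = (2, 3, 0)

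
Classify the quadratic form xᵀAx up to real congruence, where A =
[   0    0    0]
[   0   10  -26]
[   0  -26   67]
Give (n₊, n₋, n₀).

step 0: pivot 10 → sign +
step 1: pivot -3/5 → sign −
step 2: row/col 2 already zero → sign 0
signature = (1, 1, 1)

Answer: (1, 1, 1)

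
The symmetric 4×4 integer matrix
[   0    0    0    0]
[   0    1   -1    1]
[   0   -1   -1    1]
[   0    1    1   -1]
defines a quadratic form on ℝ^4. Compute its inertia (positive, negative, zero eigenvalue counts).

step 0: pivot 1 → sign +
step 1: pivot -2 → sign −
step 2: row/col 2 already zero → sign 0
step 3: row/col 3 already zero → sign 0
signature = (1, 1, 2)

Answer: (1, 1, 2)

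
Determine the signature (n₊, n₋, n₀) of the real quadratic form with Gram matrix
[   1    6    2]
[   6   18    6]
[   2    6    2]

Answer: (1, 1, 1)

Derivation:
step 0: pivot 1 → sign +
step 1: pivot -18 → sign −
step 2: row/col 2 already zero → sign 0
signature = (1, 1, 1)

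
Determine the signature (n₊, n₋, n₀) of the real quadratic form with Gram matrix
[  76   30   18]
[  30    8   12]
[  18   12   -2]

step 0: pivot 76 → sign +
step 1: pivot -73/19 → sign −
step 2: pivot -2/73 → sign −
signature = (1, 2, 0)

Answer: (1, 2, 0)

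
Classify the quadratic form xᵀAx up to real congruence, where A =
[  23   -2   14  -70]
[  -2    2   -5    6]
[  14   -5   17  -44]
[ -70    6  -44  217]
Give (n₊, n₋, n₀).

Answer: (4, 0, 0)

Derivation:
step 0: pivot 23 → sign +
step 1: pivot 42/23 → sign +
step 2: pivot 9/14 → sign +
step 3: pivot 1/9 → sign +
signature = (4, 0, 0)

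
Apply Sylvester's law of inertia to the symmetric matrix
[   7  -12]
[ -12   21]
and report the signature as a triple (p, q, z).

Answer: (2, 0, 0)

Derivation:
step 0: pivot 7 → sign +
step 1: pivot 3/7 → sign +
signature = (2, 0, 0)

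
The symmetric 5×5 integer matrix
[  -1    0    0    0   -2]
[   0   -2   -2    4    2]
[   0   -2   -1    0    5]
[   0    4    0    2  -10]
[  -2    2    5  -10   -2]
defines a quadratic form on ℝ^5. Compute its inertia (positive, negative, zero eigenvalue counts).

step 0: pivot -1 → sign −
step 1: pivot -2 → sign −
step 2: pivot 1 → sign +
step 3: pivot -6 → sign −
step 4: pivot 1 → sign +
signature = (2, 3, 0)

Answer: (2, 3, 0)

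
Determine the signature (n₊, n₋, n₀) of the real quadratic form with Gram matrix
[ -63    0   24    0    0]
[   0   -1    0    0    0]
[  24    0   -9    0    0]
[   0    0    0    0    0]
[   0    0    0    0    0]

step 0: pivot -63 → sign −
step 1: pivot -1 → sign −
step 2: pivot 1/7 → sign +
step 3: row/col 3 already zero → sign 0
step 4: row/col 4 already zero → sign 0
signature = (1, 2, 2)

Answer: (1, 2, 2)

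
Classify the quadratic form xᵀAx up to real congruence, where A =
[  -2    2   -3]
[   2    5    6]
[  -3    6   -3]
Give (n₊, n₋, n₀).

step 0: pivot -2 → sign −
step 1: pivot 7 → sign +
step 2: pivot 3/14 → sign +
signature = (2, 1, 0)

Answer: (2, 1, 0)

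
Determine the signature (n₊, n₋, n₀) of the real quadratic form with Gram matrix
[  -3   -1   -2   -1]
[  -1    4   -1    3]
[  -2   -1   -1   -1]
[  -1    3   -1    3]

Answer: (3, 1, 0)

Derivation:
step 0: pivot -3 → sign −
step 1: pivot 13/3 → sign +
step 2: pivot 4/13 → sign +
step 3: pivot 3/4 → sign +
signature = (3, 1, 0)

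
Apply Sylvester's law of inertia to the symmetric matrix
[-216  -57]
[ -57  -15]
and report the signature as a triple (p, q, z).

Answer: (1, 1, 0)

Derivation:
step 0: pivot -216 → sign −
step 1: pivot 1/24 → sign +
signature = (1, 1, 0)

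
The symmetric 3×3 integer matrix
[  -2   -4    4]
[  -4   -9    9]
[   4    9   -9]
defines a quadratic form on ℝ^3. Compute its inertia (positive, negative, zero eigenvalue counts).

step 0: pivot -2 → sign −
step 1: pivot -1 → sign −
step 2: row/col 2 already zero → sign 0
signature = (0, 2, 1)

Answer: (0, 2, 1)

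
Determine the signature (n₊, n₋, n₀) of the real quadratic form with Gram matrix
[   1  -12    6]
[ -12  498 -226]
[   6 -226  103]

Answer: (3, 0, 0)

Derivation:
step 0: pivot 1 → sign +
step 1: pivot 354 → sign +
step 2: pivot 1/177 → sign +
signature = (3, 0, 0)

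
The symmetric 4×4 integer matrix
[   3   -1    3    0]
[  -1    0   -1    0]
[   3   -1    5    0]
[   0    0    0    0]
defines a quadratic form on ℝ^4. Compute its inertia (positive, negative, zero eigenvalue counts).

Answer: (2, 1, 1)

Derivation:
step 0: pivot 3 → sign +
step 1: pivot -1/3 → sign −
step 2: pivot 2 → sign +
step 3: row/col 3 already zero → sign 0
signature = (2, 1, 1)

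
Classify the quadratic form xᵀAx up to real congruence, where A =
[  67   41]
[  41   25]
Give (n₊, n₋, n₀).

step 0: pivot 67 → sign +
step 1: pivot -6/67 → sign −
signature = (1, 1, 0)

Answer: (1, 1, 0)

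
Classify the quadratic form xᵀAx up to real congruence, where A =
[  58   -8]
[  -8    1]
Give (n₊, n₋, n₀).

Answer: (1, 1, 0)

Derivation:
step 0: pivot 58 → sign +
step 1: pivot -3/29 → sign −
signature = (1, 1, 0)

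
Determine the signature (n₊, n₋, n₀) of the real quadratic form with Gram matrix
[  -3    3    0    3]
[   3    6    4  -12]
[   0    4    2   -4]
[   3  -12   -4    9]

step 0: pivot -3 → sign −
step 1: pivot 9 → sign +
step 2: pivot 2/9 → sign +
step 3: pivot 3 → sign +
signature = (3, 1, 0)

Answer: (3, 1, 0)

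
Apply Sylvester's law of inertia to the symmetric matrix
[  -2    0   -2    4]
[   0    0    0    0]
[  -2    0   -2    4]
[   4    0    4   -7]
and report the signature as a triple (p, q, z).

step 0: pivot -2 → sign −
step 1: pivot 1 → sign +
step 2: row/col 2 already zero → sign 0
step 3: row/col 3 already zero → sign 0
signature = (1, 1, 2)

Answer: (1, 1, 2)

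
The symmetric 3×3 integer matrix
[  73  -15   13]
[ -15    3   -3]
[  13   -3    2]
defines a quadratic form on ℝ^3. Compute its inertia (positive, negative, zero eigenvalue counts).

step 0: pivot 73 → sign +
step 1: pivot -6/73 → sign −
step 2: pivot 1 → sign +
signature = (2, 1, 0)

Answer: (2, 1, 0)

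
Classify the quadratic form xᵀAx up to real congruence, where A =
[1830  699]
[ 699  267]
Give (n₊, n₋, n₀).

step 0: pivot 1830 → sign +
step 1: pivot 3/610 → sign +
signature = (2, 0, 0)

Answer: (2, 0, 0)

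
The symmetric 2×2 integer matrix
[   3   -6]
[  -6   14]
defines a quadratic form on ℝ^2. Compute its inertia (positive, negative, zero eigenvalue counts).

Answer: (2, 0, 0)

Derivation:
step 0: pivot 3 → sign +
step 1: pivot 2 → sign +
signature = (2, 0, 0)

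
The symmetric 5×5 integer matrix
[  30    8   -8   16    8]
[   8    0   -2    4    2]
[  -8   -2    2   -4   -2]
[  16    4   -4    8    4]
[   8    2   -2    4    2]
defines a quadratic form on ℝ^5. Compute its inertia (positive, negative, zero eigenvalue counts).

step 0: pivot 30 → sign +
step 1: pivot -32/15 → sign −
step 2: pivot -1/8 → sign −
step 3: row/col 3 already zero → sign 0
step 4: row/col 4 already zero → sign 0
signature = (1, 2, 2)

Answer: (1, 2, 2)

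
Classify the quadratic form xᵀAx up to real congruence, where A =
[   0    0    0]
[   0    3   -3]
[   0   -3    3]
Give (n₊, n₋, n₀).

step 0: pivot 3 → sign +
step 1: row/col 1 already zero → sign 0
step 2: row/col 2 already zero → sign 0
signature = (1, 0, 2)

Answer: (1, 0, 2)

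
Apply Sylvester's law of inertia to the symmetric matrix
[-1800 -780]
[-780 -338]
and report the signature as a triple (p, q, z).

step 0: pivot -1800 → sign −
step 1: row/col 1 already zero → sign 0
signature = (0, 1, 1)

Answer: (0, 1, 1)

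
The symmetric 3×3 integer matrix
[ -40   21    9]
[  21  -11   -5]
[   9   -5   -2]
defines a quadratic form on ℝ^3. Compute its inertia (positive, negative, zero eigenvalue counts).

step 0: pivot -40 → sign −
step 1: pivot 1/40 → sign +
step 2: pivot -3 → sign −
signature = (1, 2, 0)

Answer: (1, 2, 0)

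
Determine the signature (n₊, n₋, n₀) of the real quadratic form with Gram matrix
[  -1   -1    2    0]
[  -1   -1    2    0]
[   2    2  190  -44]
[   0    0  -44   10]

Answer: (2, 1, 1)

Derivation:
step 0: pivot -1 → sign −
step 1: pivot 194 → sign +
step 2: pivot 2/97 → sign +
step 3: row/col 3 already zero → sign 0
signature = (2, 1, 1)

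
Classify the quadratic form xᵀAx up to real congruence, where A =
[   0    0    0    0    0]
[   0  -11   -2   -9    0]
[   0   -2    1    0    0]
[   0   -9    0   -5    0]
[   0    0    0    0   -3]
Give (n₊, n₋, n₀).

Answer: (2, 2, 1)

Derivation:
step 0: pivot -11 → sign −
step 1: pivot 15/11 → sign +
step 2: pivot 2/5 → sign +
step 3: pivot -3 → sign −
step 4: row/col 4 already zero → sign 0
signature = (2, 2, 1)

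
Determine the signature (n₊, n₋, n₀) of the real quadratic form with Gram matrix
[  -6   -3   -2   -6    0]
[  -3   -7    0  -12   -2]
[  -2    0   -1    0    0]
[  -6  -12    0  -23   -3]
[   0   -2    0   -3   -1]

Answer: (1, 4, 0)

Derivation:
step 0: pivot -6 → sign −
step 1: pivot -11/2 → sign −
step 2: pivot -5/33 → sign −
step 3: pivot -7/5 → sign −
step 4: pivot 6/7 → sign +
signature = (1, 4, 0)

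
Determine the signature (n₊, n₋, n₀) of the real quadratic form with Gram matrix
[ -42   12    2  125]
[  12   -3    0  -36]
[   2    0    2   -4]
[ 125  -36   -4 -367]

step 0: pivot -42 → sign −
step 1: pivot 3/7 → sign +
step 2: pivot 4/3 → sign +
step 3: pivot 3/4 → sign +
signature = (3, 1, 0)

Answer: (3, 1, 0)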